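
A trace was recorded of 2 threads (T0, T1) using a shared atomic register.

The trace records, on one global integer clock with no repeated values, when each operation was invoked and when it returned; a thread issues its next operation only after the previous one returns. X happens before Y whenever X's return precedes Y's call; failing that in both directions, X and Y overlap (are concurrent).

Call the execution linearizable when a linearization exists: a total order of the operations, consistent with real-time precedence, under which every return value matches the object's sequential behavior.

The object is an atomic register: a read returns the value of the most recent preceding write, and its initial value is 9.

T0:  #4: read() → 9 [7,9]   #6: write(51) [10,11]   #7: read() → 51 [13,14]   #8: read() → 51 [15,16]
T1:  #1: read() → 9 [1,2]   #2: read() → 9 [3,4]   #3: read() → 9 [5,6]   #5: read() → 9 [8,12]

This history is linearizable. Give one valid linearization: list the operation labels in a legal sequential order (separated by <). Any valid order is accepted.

1. #1 read() → 9, leaving value 9
2. #2 read() → 9, leaving value 9
3. #3 read() → 9, leaving value 9
4. #4 read() → 9, leaving value 9
5. #5 read() → 9, leaving value 9
6. #6 write(51), leaving value 51
7. #7 read() → 51, leaving value 51
8. #8 read() → 51, leaving value 51

#1 < #2 < #3 < #4 < #5 < #6 < #7 < #8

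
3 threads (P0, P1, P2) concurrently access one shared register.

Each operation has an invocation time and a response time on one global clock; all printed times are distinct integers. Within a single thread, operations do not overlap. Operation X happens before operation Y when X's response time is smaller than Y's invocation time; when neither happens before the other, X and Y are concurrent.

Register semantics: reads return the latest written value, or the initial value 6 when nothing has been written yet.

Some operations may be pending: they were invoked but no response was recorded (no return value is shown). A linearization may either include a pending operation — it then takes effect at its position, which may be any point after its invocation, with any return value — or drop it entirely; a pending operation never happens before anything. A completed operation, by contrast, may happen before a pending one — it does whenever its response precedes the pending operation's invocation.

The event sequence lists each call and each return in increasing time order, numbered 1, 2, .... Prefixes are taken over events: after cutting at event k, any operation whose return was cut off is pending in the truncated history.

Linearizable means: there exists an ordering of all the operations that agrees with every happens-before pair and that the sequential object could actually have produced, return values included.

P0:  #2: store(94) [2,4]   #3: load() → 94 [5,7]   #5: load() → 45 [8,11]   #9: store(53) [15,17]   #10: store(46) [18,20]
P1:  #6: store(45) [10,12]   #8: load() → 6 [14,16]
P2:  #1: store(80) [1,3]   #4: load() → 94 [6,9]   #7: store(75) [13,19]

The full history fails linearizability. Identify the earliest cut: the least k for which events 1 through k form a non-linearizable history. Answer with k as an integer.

a valid linearization of events 1..15 exists, for instance #1, #2, #3, #4, #6, #5:
step 1: #1 store(80) — value 80
step 2: #2 store(94) — value 94
step 3: #3 load() → 94 — value 94
step 4: #4 load() → 94 — value 94
step 5: #6 store(45) — value 45
step 6: #5 load() → 45 — value 45
with event 16 included (#8 responding at time 16), all real-time-consistent orders fail
no completion choice of the 2 pending operations (#7, #9) rescues it — every subset was tried
one such order, #1, #2, #3, #4, #5, #6, #8 (pending dropped), breaks at step 5 where #5 load() → 45 is illegal
one such order, #1, #2, #3, #4, #6, #5, #8 (pending dropped), breaks at step 7 where #8 load() → 6 is illegal

16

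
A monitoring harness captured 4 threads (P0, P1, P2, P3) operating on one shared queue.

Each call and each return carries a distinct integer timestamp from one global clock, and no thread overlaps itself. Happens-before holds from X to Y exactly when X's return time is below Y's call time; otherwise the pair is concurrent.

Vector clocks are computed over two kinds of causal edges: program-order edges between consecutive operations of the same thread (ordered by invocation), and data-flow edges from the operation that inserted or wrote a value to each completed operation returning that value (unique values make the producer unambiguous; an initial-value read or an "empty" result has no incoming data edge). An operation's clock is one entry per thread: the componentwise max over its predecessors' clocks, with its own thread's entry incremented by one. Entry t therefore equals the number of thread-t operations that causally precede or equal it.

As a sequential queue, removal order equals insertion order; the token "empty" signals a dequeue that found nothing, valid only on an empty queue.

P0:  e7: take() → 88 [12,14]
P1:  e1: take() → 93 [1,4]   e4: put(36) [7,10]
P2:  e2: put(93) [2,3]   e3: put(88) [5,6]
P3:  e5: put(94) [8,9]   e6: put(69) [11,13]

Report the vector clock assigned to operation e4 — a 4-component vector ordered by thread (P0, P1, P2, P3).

(0, 2, 1, 0)

e5 (invocation 8): nothing precedes it; P3's component alone gives (0, 0, 0, 1)
e2 (invocation 2): nothing precedes it; P2's component alone gives (0, 0, 1, 0)
from VC(e5)=(0, 0, 0, 1), e6 (invoked 11) maxes components and bumps P3 → (0, 0, 0, 2)
from VC(e2)=(0, 0, 1, 0), e3 (invoked 5) maxes components and bumps P2 → (0, 0, 2, 0)
from VC(e2)=(0, 0, 1, 0), e1 (invoked 1) maxes components and bumps P1 → (0, 1, 1, 0)
from VC(e1)=(0, 1, 1, 0), e4 (invoked 7) maxes components and bumps P1 → (0, 2, 1, 0)
from VC(e3)=(0, 0, 2, 0), e7 (invoked 12) maxes components and bumps P0 → (1, 0, 2, 0)
target: VC(e4) = (0, 2, 1, 0)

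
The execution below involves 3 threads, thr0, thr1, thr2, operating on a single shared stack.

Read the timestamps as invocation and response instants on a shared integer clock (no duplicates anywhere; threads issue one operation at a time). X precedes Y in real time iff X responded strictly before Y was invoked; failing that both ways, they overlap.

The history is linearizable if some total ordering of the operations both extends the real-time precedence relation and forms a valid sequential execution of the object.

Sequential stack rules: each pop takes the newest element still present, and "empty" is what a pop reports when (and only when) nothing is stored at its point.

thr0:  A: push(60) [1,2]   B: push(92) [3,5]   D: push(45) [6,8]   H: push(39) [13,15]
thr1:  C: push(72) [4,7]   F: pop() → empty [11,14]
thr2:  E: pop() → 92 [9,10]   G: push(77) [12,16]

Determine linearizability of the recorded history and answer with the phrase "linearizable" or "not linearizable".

cut after 9 events: linearizable; cut after 10 events (E responds, time 10): not linearizable
the 5 completed operations admit 3 real-time orders; each fails the stack replay
take A, B, C, D, E: step 5 already fails, because E pop() → 92 cannot occur there
take A, B, D, C, E: step 5 already fails, because E pop() → 92 cannot occur there

not linearizable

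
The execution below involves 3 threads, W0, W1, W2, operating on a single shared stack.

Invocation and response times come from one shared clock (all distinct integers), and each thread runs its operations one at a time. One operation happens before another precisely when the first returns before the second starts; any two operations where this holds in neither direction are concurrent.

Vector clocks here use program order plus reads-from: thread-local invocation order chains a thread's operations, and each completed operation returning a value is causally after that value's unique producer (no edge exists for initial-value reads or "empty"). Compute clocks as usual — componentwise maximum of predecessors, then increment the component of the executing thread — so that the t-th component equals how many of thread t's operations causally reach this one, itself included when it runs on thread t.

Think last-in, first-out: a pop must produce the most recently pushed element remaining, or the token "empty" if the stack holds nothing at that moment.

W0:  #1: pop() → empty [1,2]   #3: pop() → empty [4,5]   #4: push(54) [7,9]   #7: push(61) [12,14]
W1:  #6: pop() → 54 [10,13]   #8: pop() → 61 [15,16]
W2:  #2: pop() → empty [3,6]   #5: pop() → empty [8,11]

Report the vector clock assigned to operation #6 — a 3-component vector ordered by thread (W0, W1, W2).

(3, 1, 0)

invoked at 3, #2 has no predecessors; its own W2 bump gives (0, 0, 1)
invoked at 1, #1 has no predecessors; its own W0 bump gives (1, 0, 0)
#5 (invocation 8): componentwise max over VC(#2)=(0, 0, 1), +1 at W2, giving (0, 0, 2)
#3 (invocation 4): componentwise max over VC(#1)=(1, 0, 0), +1 at W0, giving (2, 0, 0)
#4 (invocation 7): componentwise max over VC(#3)=(2, 0, 0), +1 at W0, giving (3, 0, 0)
#6 (invocation 10): componentwise max over VC(#4)=(3, 0, 0), +1 at W1, giving (3, 1, 0)
#7 (invocation 12): componentwise max over VC(#4)=(3, 0, 0), +1 at W0, giving (4, 0, 0)
#8 (invocation 15): componentwise max over VC(#6)=(3, 1, 0), VC(#7)=(4, 0, 0), +1 at W1, giving (4, 2, 0)
target: VC(#6) = (3, 1, 0)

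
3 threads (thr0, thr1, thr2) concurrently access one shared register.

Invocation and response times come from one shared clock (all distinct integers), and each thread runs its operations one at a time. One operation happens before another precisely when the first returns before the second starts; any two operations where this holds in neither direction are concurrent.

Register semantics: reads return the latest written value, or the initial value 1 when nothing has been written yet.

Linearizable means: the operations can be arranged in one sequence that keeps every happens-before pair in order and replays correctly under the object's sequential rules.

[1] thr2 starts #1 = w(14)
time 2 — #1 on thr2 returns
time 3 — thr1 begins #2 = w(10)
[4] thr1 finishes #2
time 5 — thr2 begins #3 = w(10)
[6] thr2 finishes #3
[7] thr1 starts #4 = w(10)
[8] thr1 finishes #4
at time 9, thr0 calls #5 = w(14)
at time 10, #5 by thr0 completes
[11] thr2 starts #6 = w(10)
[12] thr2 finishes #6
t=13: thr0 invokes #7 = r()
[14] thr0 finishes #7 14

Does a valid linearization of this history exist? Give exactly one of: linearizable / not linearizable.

not linearizable

events 1..13 are fine; event 14 — the response of #7 at time 14 — makes the prefix non-linearizable
exactly one order of the 7 completed ops respects real time; the register replay fails
e.g. #1, #2, #3, #4, #5, #6, #7: illegal at step 7, since #7 r() → 14 cannot apply there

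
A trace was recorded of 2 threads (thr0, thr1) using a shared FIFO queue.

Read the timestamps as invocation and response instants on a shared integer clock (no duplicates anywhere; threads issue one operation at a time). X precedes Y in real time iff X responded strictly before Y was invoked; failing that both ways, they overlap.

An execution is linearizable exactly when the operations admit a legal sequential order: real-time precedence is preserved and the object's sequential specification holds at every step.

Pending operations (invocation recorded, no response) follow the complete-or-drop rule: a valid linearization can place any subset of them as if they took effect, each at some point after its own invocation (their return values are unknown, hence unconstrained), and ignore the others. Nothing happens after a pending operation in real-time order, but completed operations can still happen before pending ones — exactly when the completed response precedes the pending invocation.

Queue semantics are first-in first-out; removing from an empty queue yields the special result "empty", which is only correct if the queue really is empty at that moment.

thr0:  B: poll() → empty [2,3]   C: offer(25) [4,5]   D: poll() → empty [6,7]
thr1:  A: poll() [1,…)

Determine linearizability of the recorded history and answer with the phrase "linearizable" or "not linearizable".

linearizable

a witness: B, C, A, D
after step 1 (B poll() → empty): queue <>
after step 2 (C offer(25)): queue <25>
after step 3 (A poll() (pending, included)): queue <>
after step 4 (D poll() → empty): queue <>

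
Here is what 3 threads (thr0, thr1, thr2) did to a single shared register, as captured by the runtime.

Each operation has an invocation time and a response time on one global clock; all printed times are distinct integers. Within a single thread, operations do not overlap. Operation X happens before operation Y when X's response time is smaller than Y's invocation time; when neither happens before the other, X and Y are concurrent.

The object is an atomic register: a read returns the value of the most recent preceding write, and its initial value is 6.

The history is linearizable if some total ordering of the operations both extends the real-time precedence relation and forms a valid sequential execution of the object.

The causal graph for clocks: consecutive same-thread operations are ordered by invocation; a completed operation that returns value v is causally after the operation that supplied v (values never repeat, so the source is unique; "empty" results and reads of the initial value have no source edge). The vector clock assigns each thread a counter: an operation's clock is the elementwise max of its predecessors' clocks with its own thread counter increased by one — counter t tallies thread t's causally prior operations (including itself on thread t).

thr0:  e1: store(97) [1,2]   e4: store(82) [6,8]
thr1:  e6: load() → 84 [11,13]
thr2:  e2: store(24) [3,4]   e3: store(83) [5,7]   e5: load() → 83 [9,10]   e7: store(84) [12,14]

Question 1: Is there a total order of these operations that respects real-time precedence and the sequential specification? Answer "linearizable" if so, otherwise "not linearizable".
linearizable

witness order: e1, e2, e4, e3, e5, e7, e6
after step 1 (e1 store(97)): value 97
after step 2 (e2 store(24)): value 24
after step 3 (e4 store(82)): value 82
after step 4 (e3 store(83)): value 83
after step 5 (e5 load() → 83): value 83
after step 6 (e7 store(84)): value 84
after step 7 (e6 load() → 84): value 84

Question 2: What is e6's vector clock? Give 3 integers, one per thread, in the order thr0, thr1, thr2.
(0, 1, 4)

VC(e2, invoked at 3): no causal predecessors; +1 on thr2 → (0, 0, 1)
VC(e1, invoked at 1): no causal predecessors; +1 on thr0 → (1, 0, 0)
e3, invoked 5, takes VC(e2)=(0, 0, 1) under max, adds 1 for thr2 → (0, 0, 2)
e4, invoked 6, takes VC(e1)=(1, 0, 0) under max, adds 1 for thr0 → (2, 0, 0)
e5, invoked 9, takes VC(e3)=(0, 0, 2) under max, adds 1 for thr2 → (0, 0, 3)
e7, invoked 12, takes VC(e5)=(0, 0, 3) under max, adds 1 for thr2 → (0, 0, 4)
e6, invoked 11, takes VC(e7)=(0, 0, 4) under max, adds 1 for thr1 → (0, 1, 4)
target: VC(e6) = (0, 1, 4)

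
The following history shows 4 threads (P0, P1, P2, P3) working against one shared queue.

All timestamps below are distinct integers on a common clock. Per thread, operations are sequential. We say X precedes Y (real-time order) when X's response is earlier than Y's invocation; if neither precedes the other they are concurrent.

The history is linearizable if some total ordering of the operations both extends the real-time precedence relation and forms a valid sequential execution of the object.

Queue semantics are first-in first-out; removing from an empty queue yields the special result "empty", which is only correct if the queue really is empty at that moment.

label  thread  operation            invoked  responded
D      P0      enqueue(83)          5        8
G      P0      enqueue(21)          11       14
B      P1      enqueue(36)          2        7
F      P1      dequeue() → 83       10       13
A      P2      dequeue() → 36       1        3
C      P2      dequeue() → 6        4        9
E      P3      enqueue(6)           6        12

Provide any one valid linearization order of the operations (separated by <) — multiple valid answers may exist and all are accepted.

step 1: B enqueue(36) — queue <36>
step 2: A dequeue() → 36 — queue <>
step 3: E enqueue(6) — queue <6>
step 4: C dequeue() → 6 — queue <>
step 5: D enqueue(83) — queue <83>
step 6: F dequeue() → 83 — queue <>
step 7: G enqueue(21) — queue <21>

B < A < E < C < D < F < G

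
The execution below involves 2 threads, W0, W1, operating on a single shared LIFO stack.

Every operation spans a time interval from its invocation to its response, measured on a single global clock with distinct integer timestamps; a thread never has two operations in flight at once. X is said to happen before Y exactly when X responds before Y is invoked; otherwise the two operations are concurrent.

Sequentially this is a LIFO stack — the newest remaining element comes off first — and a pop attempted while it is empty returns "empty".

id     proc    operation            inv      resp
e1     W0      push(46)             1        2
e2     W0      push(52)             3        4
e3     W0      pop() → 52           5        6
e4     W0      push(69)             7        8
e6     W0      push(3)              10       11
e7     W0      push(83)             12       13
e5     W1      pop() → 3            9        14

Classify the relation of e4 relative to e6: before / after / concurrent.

before

e4 spans [7,8], e6 spans [10,11]
resp(e4)=8 < inv(e6)=10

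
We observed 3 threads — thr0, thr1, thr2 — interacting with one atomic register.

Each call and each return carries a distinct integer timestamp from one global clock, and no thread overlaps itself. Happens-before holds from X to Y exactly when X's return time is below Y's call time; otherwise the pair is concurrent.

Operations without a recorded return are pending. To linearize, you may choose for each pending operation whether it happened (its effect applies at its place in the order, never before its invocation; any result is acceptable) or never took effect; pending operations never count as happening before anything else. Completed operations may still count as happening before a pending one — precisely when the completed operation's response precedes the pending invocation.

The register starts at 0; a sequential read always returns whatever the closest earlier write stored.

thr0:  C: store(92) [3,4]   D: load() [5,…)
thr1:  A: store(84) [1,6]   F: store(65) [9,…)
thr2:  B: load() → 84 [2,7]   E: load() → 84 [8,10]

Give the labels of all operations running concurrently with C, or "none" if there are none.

C runs from 3 to 4; window-overlapping ops are concurrent
A [1,6]: concurrent
B [2,7]: concurrent
D [5,…): after
E [8,10]: after
F [9,…): after

A, B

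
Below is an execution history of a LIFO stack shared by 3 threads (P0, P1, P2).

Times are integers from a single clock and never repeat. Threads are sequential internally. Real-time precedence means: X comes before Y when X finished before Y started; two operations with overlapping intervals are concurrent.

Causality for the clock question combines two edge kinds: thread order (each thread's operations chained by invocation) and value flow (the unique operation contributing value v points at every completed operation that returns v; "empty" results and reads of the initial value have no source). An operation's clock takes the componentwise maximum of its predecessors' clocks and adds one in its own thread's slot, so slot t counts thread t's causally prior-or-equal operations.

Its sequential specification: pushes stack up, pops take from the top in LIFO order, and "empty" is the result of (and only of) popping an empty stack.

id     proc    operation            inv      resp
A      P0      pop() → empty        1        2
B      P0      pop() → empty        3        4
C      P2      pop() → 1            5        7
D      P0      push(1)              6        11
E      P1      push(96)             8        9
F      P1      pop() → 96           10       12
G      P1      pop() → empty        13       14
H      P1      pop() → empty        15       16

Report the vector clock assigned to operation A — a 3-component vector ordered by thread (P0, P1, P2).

(1, 0, 0)

VC(E, invoked at 8): no causal predecessors; +1 on P1 → (0, 1, 0)
VC(A, invoked at 1): no causal predecessors; +1 on P0 → (1, 0, 0)
merge at F (invoked 10): VC(E)=(0, 1, 0), own-thread bump on P1 → (0, 2, 0)
merge at B (invoked 3): VC(A)=(1, 0, 0), own-thread bump on P0 → (2, 0, 0)
merge at G (invoked 13): VC(F)=(0, 2, 0), own-thread bump on P1 → (0, 3, 0)
merge at D (invoked 6): VC(B)=(2, 0, 0), own-thread bump on P0 → (3, 0, 0)
merge at H (invoked 15): VC(G)=(0, 3, 0), own-thread bump on P1 → (0, 4, 0)
merge at C (invoked 5): VC(D)=(3, 0, 0), own-thread bump on P2 → (3, 0, 1)
target: VC(A) = (1, 0, 0)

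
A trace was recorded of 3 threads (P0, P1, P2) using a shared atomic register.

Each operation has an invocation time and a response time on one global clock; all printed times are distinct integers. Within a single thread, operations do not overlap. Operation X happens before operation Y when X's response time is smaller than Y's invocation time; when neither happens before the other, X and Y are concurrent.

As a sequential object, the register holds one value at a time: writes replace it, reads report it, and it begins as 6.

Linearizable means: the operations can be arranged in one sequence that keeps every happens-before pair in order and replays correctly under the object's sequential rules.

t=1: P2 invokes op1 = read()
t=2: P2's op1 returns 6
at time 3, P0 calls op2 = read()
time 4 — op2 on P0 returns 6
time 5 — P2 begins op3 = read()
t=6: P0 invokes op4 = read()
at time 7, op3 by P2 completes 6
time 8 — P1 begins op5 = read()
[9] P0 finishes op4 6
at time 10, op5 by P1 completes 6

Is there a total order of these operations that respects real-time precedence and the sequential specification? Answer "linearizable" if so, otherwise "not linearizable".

a witness: op1, op2, op3, op4, op5
after step 1 (op1 read() → 6): value 6
after step 2 (op2 read() → 6): value 6
after step 3 (op3 read() → 6): value 6
after step 4 (op4 read() → 6): value 6
after step 5 (op5 read() → 6): value 6

linearizable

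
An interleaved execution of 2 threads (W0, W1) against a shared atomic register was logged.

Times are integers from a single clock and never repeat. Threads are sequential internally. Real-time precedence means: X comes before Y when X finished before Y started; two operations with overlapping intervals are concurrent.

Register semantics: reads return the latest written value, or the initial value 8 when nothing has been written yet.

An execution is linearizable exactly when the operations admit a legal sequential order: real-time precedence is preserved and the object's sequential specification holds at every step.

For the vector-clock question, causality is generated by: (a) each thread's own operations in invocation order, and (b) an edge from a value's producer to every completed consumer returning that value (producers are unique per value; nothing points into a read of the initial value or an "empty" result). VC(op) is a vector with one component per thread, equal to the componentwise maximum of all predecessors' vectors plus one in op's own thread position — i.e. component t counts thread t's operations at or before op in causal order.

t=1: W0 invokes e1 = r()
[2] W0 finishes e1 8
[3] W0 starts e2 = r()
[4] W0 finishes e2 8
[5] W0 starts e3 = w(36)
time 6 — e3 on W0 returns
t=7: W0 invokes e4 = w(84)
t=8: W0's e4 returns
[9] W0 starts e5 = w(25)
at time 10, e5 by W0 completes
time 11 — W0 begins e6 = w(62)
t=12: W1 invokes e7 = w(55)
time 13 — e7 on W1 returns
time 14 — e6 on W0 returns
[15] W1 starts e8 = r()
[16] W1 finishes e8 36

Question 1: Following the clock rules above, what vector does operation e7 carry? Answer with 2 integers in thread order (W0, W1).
Answer: (0, 1)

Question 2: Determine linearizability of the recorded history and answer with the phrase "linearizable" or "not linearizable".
events 1..15 are fine; event 16 — the response of e8 at time 16 — makes the prefix non-linearizable
the 8 completed operations admit 2 real-time orders; each fails the atomic register replay
for example e1, e2, e3, e4, e5, e6, e7, e8 fails at step 8: e8 r() → 36 is not legal there
for example e1, e2, e3, e4, e5, e7, e6, e8 fails at step 8: e8 r() → 36 is not legal there

not linearizable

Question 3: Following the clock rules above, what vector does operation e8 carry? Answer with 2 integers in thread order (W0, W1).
Answer: (3, 2)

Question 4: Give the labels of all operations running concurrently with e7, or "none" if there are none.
Answer: e6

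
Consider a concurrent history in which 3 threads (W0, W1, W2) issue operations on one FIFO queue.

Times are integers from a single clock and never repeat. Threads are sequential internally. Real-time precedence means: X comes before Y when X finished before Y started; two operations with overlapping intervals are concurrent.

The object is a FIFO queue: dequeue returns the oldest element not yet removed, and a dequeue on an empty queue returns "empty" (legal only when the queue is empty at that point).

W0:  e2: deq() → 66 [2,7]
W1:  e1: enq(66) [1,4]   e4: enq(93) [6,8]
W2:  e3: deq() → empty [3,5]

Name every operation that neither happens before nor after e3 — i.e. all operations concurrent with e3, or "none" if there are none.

overlap test against e3 [3,5]: concurrent iff the interval meets 3..5
e1 [1,4]: concurrent
e2 [2,7]: concurrent
e4 [6,8]: after

e1, e2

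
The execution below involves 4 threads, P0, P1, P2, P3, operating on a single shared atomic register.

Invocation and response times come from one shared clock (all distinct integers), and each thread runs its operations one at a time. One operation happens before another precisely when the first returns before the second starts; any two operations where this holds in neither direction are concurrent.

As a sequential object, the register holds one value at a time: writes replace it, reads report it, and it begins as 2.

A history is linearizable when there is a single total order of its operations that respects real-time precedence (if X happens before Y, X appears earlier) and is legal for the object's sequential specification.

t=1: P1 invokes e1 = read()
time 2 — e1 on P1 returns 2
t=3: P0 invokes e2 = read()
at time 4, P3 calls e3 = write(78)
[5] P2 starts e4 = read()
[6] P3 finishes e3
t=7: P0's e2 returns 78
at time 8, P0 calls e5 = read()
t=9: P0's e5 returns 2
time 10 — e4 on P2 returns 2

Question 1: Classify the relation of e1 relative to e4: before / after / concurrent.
Answer: before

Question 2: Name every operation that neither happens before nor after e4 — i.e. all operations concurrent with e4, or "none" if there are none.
Answer: e2, e3, e5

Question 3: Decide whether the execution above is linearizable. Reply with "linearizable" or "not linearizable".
not linearizable

cut after 8 events: linearizable; cut after 9 events (e5 responds, time 9): not linearizable
no legal order exists: 2 real-time-consistent candidates over 4 completed atomic register operations, all rejected
no completion choice of the 1 pending operation (e4) rescues it — every subset was tried
for example e1, e2, e3, e5 (pending dropped) fails at step 2: e2 read() → 78 is not legal there
for example e1, e3, e2, e5 (pending dropped) fails at step 4: e5 read() → 2 is not legal there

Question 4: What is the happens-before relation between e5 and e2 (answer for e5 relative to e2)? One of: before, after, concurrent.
Answer: after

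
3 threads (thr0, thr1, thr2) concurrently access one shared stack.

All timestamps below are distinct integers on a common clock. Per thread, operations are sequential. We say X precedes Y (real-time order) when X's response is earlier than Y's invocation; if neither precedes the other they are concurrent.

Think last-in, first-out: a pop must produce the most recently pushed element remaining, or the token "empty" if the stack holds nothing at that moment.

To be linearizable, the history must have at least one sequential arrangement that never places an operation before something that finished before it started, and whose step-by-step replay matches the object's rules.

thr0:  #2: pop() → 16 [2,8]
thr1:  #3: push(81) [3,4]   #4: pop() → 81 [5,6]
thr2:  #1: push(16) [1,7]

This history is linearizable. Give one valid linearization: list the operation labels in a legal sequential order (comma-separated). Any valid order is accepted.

after step 1 (#1 push(16)): stack <16>
after step 2 (#2 pop() → 16): stack <>
after step 3 (#3 push(81)): stack <81>
after step 4 (#4 pop() → 81): stack <>

#1, #2, #3, #4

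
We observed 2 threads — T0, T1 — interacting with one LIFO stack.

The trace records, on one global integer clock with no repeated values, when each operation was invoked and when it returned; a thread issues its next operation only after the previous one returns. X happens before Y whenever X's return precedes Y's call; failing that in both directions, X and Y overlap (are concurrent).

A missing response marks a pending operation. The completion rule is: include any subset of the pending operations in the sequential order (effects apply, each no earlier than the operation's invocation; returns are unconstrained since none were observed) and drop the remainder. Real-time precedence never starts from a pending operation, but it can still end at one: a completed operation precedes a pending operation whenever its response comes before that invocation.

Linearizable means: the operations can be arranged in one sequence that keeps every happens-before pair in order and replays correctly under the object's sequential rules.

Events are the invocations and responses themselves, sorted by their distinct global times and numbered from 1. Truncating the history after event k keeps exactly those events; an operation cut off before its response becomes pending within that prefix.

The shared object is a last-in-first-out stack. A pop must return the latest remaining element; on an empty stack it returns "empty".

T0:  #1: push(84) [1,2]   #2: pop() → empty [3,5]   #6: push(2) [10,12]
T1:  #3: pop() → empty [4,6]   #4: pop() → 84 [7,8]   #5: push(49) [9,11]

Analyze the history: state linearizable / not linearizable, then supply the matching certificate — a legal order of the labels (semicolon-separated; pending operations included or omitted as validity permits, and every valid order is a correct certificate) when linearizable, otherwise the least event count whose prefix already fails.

through event 5 a valid linearization exists; event 6 (#3 responding at time 6) ends that
3 completed operations, 2 real-time-consistent orders — every LIFO stack replay fails
take #1, #2, #3: step 2 already fails, because #2 pop() → empty cannot occur there
take #1, #3, #2: step 2 already fails, because #3 pop() → empty cannot occur there

not linearizable — minimal violating prefix: 6 events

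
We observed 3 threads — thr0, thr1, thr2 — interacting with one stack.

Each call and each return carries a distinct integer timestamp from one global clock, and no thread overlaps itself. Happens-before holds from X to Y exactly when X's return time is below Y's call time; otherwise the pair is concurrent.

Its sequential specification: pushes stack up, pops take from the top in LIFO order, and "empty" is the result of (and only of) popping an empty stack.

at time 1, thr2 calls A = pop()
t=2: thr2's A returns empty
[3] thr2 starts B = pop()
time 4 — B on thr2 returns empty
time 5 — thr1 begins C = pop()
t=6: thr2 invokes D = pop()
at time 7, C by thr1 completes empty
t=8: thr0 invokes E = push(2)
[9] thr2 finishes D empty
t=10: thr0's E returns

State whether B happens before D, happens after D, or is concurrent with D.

before

B spans [3,4], D spans [6,9]
resp(B)=4 < inv(D)=6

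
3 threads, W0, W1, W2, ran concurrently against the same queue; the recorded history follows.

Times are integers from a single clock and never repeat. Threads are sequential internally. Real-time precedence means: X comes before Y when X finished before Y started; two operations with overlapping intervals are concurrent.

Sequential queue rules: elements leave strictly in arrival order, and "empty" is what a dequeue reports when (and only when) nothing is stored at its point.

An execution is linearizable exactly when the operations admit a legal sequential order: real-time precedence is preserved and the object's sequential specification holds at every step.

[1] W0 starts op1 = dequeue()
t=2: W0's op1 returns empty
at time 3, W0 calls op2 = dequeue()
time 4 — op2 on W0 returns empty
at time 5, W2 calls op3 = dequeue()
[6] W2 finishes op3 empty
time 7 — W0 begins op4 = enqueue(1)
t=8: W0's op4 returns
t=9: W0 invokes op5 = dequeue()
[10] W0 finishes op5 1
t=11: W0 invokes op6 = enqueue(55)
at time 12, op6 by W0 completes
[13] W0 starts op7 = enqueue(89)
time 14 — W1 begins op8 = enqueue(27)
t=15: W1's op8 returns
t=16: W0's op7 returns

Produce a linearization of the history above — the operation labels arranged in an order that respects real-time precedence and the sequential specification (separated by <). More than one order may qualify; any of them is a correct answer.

step 1: op1 dequeue() → empty — queue <>
step 2: op2 dequeue() → empty — queue <>
step 3: op3 dequeue() → empty — queue <>
step 4: op4 enqueue(1) — queue <1>
step 5: op5 dequeue() → 1 — queue <>
step 6: op6 enqueue(55) — queue <55>
step 7: op7 enqueue(89) — queue <55,89>
step 8: op8 enqueue(27) — queue <55,89,27>

op1 < op2 < op3 < op4 < op5 < op6 < op7 < op8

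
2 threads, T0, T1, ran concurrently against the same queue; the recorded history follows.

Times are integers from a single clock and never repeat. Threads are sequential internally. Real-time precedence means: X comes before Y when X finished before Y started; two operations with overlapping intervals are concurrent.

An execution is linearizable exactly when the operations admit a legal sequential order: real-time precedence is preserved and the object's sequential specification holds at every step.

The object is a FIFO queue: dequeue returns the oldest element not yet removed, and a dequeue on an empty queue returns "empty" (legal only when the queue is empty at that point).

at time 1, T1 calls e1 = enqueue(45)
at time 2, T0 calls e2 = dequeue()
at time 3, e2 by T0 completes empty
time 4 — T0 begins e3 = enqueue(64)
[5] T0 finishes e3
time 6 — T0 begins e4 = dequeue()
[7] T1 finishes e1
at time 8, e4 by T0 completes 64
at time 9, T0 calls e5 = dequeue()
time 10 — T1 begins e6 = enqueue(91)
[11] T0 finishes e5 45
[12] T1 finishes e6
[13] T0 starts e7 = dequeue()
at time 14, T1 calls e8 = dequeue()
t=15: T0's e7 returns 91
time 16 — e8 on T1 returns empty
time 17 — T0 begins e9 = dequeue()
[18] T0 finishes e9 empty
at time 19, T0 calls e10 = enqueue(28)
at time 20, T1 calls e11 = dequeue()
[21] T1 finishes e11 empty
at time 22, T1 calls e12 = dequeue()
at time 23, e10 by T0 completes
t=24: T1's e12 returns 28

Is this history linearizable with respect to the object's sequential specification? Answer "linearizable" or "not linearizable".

linearizable

one valid linearization: e2, e3, e1, e4, e5, e6, e7, e8, e9, e11, e10, e12
1. e2 dequeue() → empty, leaving queue <>
2. e3 enqueue(64), leaving queue <64>
3. e1 enqueue(45), leaving queue <64,45>
4. e4 dequeue() → 64, leaving queue <45>
5. e5 dequeue() → 45, leaving queue <>
6. e6 enqueue(91), leaving queue <91>
7. e7 dequeue() → 91, leaving queue <>
8. e8 dequeue() → empty, leaving queue <>
9. e9 dequeue() → empty, leaving queue <>
10. e11 dequeue() → empty, leaving queue <>
11. e10 enqueue(28), leaving queue <28>
12. e12 dequeue() → 28, leaving queue <>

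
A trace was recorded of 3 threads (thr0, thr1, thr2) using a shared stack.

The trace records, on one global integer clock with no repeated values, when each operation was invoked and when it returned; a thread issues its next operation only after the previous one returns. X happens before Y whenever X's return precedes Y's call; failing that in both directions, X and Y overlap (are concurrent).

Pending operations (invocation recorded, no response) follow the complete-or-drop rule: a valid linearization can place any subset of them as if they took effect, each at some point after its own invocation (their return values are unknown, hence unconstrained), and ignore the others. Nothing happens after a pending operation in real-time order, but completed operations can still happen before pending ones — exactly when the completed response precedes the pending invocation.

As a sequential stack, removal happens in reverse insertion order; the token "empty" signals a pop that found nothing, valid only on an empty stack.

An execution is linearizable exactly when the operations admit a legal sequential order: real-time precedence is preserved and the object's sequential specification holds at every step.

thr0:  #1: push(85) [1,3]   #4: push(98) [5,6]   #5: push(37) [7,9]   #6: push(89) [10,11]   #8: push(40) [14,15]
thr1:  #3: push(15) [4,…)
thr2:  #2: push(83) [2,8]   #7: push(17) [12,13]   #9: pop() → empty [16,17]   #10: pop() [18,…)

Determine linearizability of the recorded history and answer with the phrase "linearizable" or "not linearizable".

events 1..16 are fine; event 17 — the response of #9 at time 17 — makes the prefix non-linearizable
4 orders of the 8 completed stack ops respect real time; none is legal
no completion choice of the 1 pending operation (#3) rescues it — every subset was tried
sample order #1, #2, #4, #5, #6, #7, #8, #9 (pending dropped) stalls at step 8 — #9 pop() → empty has no legal effect
sample order #1, #4, #2, #5, #6, #7, #8, #9 (pending dropped) stalls at step 8 — #9 pop() → empty has no legal effect

not linearizable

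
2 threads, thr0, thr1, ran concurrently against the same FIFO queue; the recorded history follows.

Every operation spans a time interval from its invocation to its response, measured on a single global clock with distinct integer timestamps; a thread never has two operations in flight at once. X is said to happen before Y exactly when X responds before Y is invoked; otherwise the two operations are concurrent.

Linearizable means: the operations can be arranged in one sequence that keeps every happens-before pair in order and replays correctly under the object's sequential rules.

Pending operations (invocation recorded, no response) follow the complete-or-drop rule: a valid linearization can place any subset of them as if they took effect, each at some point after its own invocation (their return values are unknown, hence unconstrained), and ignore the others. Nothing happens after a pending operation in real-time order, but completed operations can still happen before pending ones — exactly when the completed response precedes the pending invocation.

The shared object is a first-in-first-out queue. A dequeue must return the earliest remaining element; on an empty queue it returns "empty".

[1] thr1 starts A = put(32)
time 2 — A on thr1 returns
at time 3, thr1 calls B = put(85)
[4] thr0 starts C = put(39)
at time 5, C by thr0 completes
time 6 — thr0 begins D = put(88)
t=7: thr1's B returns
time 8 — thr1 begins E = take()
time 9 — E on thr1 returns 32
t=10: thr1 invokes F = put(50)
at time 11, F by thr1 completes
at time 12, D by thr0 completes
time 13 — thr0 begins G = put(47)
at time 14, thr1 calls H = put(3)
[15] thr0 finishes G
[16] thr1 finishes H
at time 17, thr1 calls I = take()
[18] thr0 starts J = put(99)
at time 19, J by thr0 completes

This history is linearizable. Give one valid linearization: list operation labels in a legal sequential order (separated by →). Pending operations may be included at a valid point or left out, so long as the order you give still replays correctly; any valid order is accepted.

step 1: A put(32) — queue <32>
step 2: B put(85) — queue <32,85>
step 3: C put(39) — queue <32,85,39>
step 4: D put(88) — queue <32,85,39,88>
step 5: E take() → 32 — queue <85,39,88>
step 6: F put(50) — queue <85,39,88,50>
step 7: G put(47) — queue <85,39,88,50,47>
step 8: H put(3) — queue <85,39,88,50,47,3>
step 9: I take() (pending, included) — queue <39,88,50,47,3>
step 10: J put(99) — queue <39,88,50,47,3,99>

A → B → C → D → E → F → G → H → I → J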